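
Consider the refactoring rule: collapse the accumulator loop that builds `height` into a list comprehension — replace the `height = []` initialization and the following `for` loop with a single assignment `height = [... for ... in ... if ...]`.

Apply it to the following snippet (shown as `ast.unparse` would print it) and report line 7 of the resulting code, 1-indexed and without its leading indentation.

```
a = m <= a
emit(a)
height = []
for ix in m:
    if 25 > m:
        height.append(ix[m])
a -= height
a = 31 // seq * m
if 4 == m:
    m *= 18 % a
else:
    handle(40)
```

m *= 18 % a

Transformed code:
a = m <= a
emit(a)
height = [ix[m] for ix in m if 25 > m]
a -= height
a = 31 // seq * m
if 4 == m:
    m *= 18 % a
else:
    handle(40)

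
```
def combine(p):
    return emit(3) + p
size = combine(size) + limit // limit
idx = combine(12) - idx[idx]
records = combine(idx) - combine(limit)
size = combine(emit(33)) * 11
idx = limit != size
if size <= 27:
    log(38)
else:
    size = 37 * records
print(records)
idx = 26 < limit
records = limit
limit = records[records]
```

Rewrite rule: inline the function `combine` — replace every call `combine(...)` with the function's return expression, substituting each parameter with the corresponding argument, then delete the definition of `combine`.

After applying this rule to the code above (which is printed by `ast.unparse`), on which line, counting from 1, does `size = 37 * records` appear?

9

Transformed code:
size = emit(3) + size + limit // limit
idx = emit(3) + 12 - idx[idx]
records = emit(3) + idx - (emit(3) + limit)
size = (emit(3) + emit(33)) * 11
idx = limit != size
if size <= 27:
    log(38)
else:
    size = 37 * records
print(records)
idx = 26 < limit
records = limit
limit = records[records]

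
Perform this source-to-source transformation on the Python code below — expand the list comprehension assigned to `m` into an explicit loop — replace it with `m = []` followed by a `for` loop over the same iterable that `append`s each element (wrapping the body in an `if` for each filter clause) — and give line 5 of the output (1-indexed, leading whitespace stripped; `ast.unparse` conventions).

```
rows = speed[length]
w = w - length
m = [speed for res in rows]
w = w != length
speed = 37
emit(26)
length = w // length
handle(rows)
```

m.append(speed)

Transformed code:
rows = speed[length]
w = w - length
m = []
for res in rows:
    m.append(speed)
w = w != length
speed = 37
emit(26)
length = w // length
handle(rows)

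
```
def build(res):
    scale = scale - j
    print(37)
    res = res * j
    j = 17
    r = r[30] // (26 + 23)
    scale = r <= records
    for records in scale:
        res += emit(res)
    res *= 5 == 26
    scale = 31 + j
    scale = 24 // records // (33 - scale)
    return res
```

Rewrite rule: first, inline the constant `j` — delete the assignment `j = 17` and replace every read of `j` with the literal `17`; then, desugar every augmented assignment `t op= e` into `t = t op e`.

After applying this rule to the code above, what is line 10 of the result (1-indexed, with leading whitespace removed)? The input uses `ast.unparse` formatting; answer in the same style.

scale = 31 + 17

Transformed code:
def build(res):
    scale = scale - 17
    print(37)
    res = res * 17
    r = r[30] // (26 + 23)
    scale = r <= records
    for records in scale:
        res = res + emit(res)
    res = res * (5 == 26)
    scale = 31 + 17
    scale = 24 // records // (33 - scale)
    return res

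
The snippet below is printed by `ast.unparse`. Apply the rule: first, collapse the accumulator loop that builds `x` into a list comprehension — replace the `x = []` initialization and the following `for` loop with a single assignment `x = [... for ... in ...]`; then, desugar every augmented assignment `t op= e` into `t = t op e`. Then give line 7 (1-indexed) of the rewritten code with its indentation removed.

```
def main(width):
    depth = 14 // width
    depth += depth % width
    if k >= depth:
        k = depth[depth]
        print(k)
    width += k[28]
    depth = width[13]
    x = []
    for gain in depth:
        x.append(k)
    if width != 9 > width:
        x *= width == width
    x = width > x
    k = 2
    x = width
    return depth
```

width = width + k[28]

Transformed code:
def main(width):
    depth = 14 // width
    depth = depth + depth % width
    if k >= depth:
        k = depth[depth]
        print(k)
    width = width + k[28]
    depth = width[13]
    x = [k for gain in depth]
    if width != 9 > width:
        x = x * (width == width)
    x = width > x
    k = 2
    x = width
    return depth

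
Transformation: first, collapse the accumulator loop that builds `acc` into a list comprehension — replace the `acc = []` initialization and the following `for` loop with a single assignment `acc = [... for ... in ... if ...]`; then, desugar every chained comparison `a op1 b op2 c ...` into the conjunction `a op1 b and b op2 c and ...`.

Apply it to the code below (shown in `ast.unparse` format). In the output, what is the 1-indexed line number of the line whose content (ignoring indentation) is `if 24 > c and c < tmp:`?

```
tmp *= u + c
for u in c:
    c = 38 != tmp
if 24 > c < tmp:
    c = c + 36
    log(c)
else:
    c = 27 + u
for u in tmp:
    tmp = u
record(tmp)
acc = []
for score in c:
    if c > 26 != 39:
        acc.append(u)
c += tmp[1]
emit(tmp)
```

Transformed code:
tmp *= u + c
for u in c:
    c = 38 != tmp
if 24 > c and c < tmp:
    c = c + 36
    log(c)
else:
    c = 27 + u
for u in tmp:
    tmp = u
record(tmp)
acc = [u for score in c if c > 26 and 26 != 39]
c += tmp[1]
emit(tmp)

4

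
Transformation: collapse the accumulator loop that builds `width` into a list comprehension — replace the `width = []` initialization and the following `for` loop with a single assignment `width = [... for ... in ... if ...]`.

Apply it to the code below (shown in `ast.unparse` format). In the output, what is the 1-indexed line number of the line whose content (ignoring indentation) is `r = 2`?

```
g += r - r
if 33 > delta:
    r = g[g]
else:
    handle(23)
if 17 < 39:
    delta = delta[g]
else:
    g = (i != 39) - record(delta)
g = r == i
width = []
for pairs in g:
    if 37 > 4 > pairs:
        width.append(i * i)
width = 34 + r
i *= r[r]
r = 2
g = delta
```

Transformed code:
g += r - r
if 33 > delta:
    r = g[g]
else:
    handle(23)
if 17 < 39:
    delta = delta[g]
else:
    g = (i != 39) - record(delta)
g = r == i
width = [i * i for pairs in g if 37 > 4 > pairs]
width = 34 + r
i *= r[r]
r = 2
g = delta

14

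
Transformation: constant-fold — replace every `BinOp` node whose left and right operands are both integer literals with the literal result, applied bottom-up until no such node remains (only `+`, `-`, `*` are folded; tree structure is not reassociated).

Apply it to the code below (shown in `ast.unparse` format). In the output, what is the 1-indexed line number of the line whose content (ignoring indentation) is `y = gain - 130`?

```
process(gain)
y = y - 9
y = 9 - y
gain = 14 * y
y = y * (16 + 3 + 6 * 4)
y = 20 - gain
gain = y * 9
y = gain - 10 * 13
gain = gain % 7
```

Transformed code:
process(gain)
y = y - 9
y = 9 - y
gain = 14 * y
y = y * 43
y = 20 - gain
gain = y * 9
y = gain - 130
gain = gain % 7

8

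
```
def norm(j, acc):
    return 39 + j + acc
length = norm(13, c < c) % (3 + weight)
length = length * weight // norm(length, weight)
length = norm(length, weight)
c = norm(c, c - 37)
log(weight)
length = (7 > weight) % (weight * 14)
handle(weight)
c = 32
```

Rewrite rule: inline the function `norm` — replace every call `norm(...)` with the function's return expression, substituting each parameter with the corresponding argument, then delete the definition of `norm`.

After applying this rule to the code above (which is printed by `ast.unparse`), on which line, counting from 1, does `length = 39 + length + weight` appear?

3

Transformed code:
length = (39 + 13 + (c < c)) % (3 + weight)
length = length * weight // (39 + length + weight)
length = 39 + length + weight
c = 39 + c + (c - 37)
log(weight)
length = (7 > weight) % (weight * 14)
handle(weight)
c = 32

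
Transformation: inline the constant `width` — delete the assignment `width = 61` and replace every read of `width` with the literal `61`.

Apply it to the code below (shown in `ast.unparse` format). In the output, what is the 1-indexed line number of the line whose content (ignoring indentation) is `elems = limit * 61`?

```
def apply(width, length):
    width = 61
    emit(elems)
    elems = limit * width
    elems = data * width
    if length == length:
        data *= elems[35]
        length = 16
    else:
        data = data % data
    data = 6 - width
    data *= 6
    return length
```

3

Transformed code:
def apply(width, length):
    emit(elems)
    elems = limit * 61
    elems = data * 61
    if length == length:
        data *= elems[35]
        length = 16
    else:
        data = data % data
    data = 6 - 61
    data *= 6
    return length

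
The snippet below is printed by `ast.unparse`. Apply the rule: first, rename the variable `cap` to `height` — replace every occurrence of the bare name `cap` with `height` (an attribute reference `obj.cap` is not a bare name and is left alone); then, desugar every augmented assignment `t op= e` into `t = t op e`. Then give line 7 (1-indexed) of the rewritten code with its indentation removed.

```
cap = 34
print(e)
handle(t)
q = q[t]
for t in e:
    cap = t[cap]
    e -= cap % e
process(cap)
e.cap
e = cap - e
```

Transformed code:
height = 34
print(e)
handle(t)
q = q[t]
for t in e:
    height = t[height]
    e = e - height % e
process(height)
e.cap
e = height - e

e = e - height % e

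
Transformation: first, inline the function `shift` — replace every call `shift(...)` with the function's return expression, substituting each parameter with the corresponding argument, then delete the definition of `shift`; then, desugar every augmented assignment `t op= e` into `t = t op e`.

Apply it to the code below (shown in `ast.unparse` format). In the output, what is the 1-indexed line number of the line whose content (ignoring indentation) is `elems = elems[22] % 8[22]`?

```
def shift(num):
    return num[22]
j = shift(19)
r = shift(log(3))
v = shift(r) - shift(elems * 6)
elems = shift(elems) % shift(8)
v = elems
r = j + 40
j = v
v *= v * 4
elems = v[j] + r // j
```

Transformed code:
j = 19[22]
r = log(3)[22]
v = r[22] - (elems * 6)[22]
elems = elems[22] % 8[22]
v = elems
r = j + 40
j = v
v = v * (v * 4)
elems = v[j] + r // j

4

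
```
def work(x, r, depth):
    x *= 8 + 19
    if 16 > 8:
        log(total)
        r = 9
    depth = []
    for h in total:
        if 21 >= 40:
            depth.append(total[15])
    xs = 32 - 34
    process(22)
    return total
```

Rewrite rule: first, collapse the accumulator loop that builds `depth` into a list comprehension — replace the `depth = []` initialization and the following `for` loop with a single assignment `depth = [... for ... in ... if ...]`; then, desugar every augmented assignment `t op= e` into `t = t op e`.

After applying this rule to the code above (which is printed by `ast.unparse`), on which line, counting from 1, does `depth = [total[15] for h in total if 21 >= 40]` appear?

6

Transformed code:
def work(x, r, depth):
    x = x * (8 + 19)
    if 16 > 8:
        log(total)
        r = 9
    depth = [total[15] for h in total if 21 >= 40]
    xs = 32 - 34
    process(22)
    return total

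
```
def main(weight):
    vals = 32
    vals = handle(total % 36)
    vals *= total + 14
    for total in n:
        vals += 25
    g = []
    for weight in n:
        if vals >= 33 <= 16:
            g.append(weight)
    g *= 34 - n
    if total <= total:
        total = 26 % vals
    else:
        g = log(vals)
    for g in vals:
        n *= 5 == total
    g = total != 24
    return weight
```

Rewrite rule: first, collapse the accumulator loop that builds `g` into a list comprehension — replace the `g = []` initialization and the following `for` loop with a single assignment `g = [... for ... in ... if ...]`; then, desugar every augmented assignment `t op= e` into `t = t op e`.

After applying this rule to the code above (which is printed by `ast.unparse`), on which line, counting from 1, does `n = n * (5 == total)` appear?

14

Transformed code:
def main(weight):
    vals = 32
    vals = handle(total % 36)
    vals = vals * (total + 14)
    for total in n:
        vals = vals + 25
    g = [weight for weight in n if vals >= 33 <= 16]
    g = g * (34 - n)
    if total <= total:
        total = 26 % vals
    else:
        g = log(vals)
    for g in vals:
        n = n * (5 == total)
    g = total != 24
    return weight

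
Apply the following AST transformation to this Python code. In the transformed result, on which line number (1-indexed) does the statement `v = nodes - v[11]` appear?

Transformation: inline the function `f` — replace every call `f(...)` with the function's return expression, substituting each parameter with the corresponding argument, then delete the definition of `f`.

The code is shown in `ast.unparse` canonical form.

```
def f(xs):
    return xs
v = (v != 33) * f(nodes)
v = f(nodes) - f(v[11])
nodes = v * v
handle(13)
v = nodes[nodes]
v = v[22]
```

2

Transformed code:
v = (v != 33) * nodes
v = nodes - v[11]
nodes = v * v
handle(13)
v = nodes[nodes]
v = v[22]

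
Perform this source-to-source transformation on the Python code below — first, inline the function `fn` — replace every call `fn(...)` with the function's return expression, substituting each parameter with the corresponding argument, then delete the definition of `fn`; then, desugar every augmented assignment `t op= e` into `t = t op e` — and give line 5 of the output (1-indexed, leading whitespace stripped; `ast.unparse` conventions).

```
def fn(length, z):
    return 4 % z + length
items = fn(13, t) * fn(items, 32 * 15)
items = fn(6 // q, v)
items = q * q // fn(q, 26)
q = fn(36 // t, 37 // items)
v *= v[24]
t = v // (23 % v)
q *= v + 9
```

Transformed code:
items = (4 % t + 13) * (4 % (32 * 15) + items)
items = 4 % v + 6 // q
items = q * q // (4 % 26 + q)
q = 4 % (37 // items) + 36 // t
v = v * v[24]
t = v // (23 % v)
q = q * (v + 9)

v = v * v[24]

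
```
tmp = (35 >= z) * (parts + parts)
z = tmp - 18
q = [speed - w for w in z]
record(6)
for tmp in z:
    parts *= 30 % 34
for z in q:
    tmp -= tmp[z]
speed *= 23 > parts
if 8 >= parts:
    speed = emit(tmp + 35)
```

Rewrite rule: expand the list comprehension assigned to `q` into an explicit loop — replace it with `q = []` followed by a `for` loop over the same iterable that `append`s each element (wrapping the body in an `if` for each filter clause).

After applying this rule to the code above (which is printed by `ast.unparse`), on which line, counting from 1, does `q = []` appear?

3

Transformed code:
tmp = (35 >= z) * (parts + parts)
z = tmp - 18
q = []
for w in z:
    q.append(speed - w)
record(6)
for tmp in z:
    parts *= 30 % 34
for z in q:
    tmp -= tmp[z]
speed *= 23 > parts
if 8 >= parts:
    speed = emit(tmp + 35)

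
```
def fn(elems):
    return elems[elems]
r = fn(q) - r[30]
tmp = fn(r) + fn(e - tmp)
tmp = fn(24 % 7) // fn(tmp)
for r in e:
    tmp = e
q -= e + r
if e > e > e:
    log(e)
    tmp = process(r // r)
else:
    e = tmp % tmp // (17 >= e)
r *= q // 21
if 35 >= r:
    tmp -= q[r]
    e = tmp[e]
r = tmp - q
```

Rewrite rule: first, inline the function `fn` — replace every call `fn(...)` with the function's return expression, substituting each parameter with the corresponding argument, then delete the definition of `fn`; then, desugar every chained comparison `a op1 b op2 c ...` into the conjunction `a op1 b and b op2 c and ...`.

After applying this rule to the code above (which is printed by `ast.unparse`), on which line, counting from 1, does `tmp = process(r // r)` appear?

Transformed code:
r = q[q] - r[30]
tmp = r[r] + (e - tmp)[e - tmp]
tmp = (24 % 7)[24 % 7] // tmp[tmp]
for r in e:
    tmp = e
q -= e + r
if e > e and e > e:
    log(e)
    tmp = process(r // r)
else:
    e = tmp % tmp // (17 >= e)
r *= q // 21
if 35 >= r:
    tmp -= q[r]
    e = tmp[e]
r = tmp - q

9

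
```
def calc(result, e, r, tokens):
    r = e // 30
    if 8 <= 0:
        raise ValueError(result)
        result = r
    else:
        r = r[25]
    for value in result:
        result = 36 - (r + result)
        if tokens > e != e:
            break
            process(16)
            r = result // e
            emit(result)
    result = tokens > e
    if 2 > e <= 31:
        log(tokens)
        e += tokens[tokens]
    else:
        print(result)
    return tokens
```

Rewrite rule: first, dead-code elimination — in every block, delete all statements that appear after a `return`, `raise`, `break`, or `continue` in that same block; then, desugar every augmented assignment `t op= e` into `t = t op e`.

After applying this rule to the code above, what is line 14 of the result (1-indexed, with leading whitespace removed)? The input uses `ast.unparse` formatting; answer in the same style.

Transformed code:
def calc(result, e, r, tokens):
    r = e // 30
    if 8 <= 0:
        raise ValueError(result)
    else:
        r = r[25]
    for value in result:
        result = 36 - (r + result)
        if tokens > e != e:
            break
    result = tokens > e
    if 2 > e <= 31:
        log(tokens)
        e = e + tokens[tokens]
    else:
        print(result)
    return tokens

e = e + tokens[tokens]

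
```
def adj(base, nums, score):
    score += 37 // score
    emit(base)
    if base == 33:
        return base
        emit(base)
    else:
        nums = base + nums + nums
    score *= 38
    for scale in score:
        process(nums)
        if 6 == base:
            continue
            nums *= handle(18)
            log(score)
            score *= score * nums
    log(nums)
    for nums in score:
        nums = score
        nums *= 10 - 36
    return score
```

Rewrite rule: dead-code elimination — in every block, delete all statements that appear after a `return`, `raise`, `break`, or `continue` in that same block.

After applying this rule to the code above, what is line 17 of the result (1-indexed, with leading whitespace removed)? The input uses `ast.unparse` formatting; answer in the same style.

Transformed code:
def adj(base, nums, score):
    score += 37 // score
    emit(base)
    if base == 33:
        return base
    else:
        nums = base + nums + nums
    score *= 38
    for scale in score:
        process(nums)
        if 6 == base:
            continue
    log(nums)
    for nums in score:
        nums = score
        nums *= 10 - 36
    return score

return score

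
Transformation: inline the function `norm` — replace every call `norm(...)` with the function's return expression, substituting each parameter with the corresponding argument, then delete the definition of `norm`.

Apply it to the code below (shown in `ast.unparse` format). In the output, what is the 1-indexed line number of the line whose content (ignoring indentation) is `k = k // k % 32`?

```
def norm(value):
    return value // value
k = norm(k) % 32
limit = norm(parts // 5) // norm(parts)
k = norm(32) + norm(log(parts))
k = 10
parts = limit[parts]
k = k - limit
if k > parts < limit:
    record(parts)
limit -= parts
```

Transformed code:
k = k // k % 32
limit = parts // 5 // (parts // 5) // (parts // parts)
k = 32 // 32 + log(parts) // log(parts)
k = 10
parts = limit[parts]
k = k - limit
if k > parts < limit:
    record(parts)
limit -= parts

1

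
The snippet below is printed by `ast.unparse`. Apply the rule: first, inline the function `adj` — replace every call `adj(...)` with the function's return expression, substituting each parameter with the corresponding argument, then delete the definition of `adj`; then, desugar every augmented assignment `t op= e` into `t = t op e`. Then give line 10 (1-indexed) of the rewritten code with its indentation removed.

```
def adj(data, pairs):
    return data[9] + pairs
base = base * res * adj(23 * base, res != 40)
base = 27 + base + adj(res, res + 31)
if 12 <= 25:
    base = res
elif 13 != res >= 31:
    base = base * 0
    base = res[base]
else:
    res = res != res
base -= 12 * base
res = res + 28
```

base = base - 12 * base

Transformed code:
base = base * res * ((23 * base)[9] + (res != 40))
base = 27 + base + (res[9] + (res + 31))
if 12 <= 25:
    base = res
elif 13 != res >= 31:
    base = base * 0
    base = res[base]
else:
    res = res != res
base = base - 12 * base
res = res + 28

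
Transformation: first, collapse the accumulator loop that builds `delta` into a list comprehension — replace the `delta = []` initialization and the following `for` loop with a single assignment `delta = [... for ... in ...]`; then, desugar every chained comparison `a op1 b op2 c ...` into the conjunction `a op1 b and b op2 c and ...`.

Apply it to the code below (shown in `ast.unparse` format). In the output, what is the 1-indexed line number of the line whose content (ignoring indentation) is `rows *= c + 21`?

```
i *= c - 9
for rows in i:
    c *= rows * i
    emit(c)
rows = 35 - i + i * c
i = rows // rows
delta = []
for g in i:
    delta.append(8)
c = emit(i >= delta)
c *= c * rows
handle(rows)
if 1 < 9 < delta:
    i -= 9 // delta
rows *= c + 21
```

13

Transformed code:
i *= c - 9
for rows in i:
    c *= rows * i
    emit(c)
rows = 35 - i + i * c
i = rows // rows
delta = [8 for g in i]
c = emit(i >= delta)
c *= c * rows
handle(rows)
if 1 < 9 and 9 < delta:
    i -= 9 // delta
rows *= c + 21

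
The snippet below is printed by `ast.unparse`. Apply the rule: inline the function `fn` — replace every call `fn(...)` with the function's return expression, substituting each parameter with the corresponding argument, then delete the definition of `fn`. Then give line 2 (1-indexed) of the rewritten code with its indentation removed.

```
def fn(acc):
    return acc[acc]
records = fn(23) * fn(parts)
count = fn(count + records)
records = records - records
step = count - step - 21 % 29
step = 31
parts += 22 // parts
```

count = (count + records)[count + records]

Transformed code:
records = 23[23] * parts[parts]
count = (count + records)[count + records]
records = records - records
step = count - step - 21 % 29
step = 31
parts += 22 // parts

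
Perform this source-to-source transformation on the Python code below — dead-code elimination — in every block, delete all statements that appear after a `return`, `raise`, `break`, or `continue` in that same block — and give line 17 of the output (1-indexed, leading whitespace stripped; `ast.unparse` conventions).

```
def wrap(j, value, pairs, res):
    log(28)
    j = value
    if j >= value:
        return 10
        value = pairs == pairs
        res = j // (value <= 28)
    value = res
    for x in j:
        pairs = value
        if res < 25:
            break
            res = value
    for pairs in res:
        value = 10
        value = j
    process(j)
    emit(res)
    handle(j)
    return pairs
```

Transformed code:
def wrap(j, value, pairs, res):
    log(28)
    j = value
    if j >= value:
        return 10
    value = res
    for x in j:
        pairs = value
        if res < 25:
            break
    for pairs in res:
        value = 10
        value = j
    process(j)
    emit(res)
    handle(j)
    return pairs

return pairs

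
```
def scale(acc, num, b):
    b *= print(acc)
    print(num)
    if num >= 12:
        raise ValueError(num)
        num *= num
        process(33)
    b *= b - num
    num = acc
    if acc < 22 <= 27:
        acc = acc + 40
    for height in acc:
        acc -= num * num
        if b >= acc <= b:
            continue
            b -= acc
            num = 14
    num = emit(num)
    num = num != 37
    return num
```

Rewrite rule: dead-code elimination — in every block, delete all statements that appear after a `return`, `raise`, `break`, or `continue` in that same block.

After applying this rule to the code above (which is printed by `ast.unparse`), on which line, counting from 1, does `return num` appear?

16

Transformed code:
def scale(acc, num, b):
    b *= print(acc)
    print(num)
    if num >= 12:
        raise ValueError(num)
    b *= b - num
    num = acc
    if acc < 22 <= 27:
        acc = acc + 40
    for height in acc:
        acc -= num * num
        if b >= acc <= b:
            continue
    num = emit(num)
    num = num != 37
    return num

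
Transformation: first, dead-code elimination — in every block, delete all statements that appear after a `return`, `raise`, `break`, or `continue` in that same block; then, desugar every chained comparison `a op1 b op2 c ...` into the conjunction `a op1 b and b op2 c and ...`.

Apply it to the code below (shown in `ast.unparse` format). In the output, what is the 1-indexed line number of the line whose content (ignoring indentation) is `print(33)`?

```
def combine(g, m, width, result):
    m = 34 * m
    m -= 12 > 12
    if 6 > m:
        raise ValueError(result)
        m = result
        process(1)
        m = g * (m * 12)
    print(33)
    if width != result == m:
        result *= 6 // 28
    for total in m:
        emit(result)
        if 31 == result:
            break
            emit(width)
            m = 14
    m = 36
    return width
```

Transformed code:
def combine(g, m, width, result):
    m = 34 * m
    m -= 12 > 12
    if 6 > m:
        raise ValueError(result)
    print(33)
    if width != result and result == m:
        result *= 6 // 28
    for total in m:
        emit(result)
        if 31 == result:
            break
    m = 36
    return width

6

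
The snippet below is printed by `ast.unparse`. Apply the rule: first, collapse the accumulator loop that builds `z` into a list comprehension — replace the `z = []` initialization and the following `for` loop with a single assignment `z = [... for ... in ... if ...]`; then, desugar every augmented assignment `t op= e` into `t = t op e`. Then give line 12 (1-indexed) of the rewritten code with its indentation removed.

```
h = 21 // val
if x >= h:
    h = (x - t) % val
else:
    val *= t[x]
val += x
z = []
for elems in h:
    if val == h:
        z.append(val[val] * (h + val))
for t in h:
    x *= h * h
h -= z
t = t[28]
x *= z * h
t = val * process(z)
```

x = x * (z * h)

Transformed code:
h = 21 // val
if x >= h:
    h = (x - t) % val
else:
    val = val * t[x]
val = val + x
z = [val[val] * (h + val) for elems in h if val == h]
for t in h:
    x = x * (h * h)
h = h - z
t = t[28]
x = x * (z * h)
t = val * process(z)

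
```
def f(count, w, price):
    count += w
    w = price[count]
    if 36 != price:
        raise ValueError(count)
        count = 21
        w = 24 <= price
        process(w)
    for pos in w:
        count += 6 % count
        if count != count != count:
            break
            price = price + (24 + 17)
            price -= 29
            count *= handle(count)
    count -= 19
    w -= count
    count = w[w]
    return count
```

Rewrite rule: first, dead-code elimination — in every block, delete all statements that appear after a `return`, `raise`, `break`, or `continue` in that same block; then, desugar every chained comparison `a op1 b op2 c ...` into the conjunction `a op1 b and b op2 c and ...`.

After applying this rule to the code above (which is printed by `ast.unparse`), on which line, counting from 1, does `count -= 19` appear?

10

Transformed code:
def f(count, w, price):
    count += w
    w = price[count]
    if 36 != price:
        raise ValueError(count)
    for pos in w:
        count += 6 % count
        if count != count and count != count:
            break
    count -= 19
    w -= count
    count = w[w]
    return count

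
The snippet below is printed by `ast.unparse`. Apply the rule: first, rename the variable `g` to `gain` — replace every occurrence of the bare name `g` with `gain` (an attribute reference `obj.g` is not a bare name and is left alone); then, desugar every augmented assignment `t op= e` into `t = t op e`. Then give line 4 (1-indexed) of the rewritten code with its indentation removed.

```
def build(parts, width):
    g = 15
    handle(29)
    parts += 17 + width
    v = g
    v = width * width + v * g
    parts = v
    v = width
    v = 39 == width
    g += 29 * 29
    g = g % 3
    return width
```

Transformed code:
def build(parts, width):
    gain = 15
    handle(29)
    parts = parts + (17 + width)
    v = gain
    v = width * width + v * gain
    parts = v
    v = width
    v = 39 == width
    gain = gain + 29 * 29
    gain = gain % 3
    return width

parts = parts + (17 + width)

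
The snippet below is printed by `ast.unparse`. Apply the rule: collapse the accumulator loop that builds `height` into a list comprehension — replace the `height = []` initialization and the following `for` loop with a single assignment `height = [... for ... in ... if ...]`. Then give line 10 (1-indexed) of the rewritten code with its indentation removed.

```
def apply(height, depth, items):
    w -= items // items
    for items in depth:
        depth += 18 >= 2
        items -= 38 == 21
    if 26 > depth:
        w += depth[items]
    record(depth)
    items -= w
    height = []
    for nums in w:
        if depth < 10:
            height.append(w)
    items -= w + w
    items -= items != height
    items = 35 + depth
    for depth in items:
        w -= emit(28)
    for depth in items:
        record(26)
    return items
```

Transformed code:
def apply(height, depth, items):
    w -= items // items
    for items in depth:
        depth += 18 >= 2
        items -= 38 == 21
    if 26 > depth:
        w += depth[items]
    record(depth)
    items -= w
    height = [w for nums in w if depth < 10]
    items -= w + w
    items -= items != height
    items = 35 + depth
    for depth in items:
        w -= emit(28)
    for depth in items:
        record(26)
    return items

height = [w for nums in w if depth < 10]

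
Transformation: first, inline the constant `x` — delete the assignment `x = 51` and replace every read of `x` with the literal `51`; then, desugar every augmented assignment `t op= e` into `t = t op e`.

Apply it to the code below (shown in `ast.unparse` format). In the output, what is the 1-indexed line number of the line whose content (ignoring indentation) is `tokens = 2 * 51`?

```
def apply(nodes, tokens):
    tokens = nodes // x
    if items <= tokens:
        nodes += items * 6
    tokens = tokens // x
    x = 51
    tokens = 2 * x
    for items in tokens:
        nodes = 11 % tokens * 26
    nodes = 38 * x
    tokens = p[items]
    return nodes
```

Transformed code:
def apply(nodes, tokens):
    tokens = nodes // 51
    if items <= tokens:
        nodes = nodes + items * 6
    tokens = tokens // 51
    tokens = 2 * 51
    for items in tokens:
        nodes = 11 % tokens * 26
    nodes = 38 * 51
    tokens = p[items]
    return nodes

6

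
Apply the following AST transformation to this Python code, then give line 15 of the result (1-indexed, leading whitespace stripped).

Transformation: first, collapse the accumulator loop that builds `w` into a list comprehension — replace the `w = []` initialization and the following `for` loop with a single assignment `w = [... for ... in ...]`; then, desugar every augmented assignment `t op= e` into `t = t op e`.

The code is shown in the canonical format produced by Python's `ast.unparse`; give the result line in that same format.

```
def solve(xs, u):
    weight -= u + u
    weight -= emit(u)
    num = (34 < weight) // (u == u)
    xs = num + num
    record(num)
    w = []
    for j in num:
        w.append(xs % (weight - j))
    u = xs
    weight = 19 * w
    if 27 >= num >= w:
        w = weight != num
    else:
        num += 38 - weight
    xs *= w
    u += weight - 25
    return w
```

u = u + (weight - 25)

Transformed code:
def solve(xs, u):
    weight = weight - (u + u)
    weight = weight - emit(u)
    num = (34 < weight) // (u == u)
    xs = num + num
    record(num)
    w = [xs % (weight - j) for j in num]
    u = xs
    weight = 19 * w
    if 27 >= num >= w:
        w = weight != num
    else:
        num = num + (38 - weight)
    xs = xs * w
    u = u + (weight - 25)
    return w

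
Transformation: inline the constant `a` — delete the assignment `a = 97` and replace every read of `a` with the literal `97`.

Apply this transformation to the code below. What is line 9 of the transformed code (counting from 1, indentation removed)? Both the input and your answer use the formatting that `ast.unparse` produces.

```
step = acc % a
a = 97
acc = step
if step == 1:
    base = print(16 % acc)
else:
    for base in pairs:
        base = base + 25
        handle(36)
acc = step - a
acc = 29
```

acc = step - 97

Transformed code:
step = acc % 97
acc = step
if step == 1:
    base = print(16 % acc)
else:
    for base in pairs:
        base = base + 25
        handle(36)
acc = step - 97
acc = 29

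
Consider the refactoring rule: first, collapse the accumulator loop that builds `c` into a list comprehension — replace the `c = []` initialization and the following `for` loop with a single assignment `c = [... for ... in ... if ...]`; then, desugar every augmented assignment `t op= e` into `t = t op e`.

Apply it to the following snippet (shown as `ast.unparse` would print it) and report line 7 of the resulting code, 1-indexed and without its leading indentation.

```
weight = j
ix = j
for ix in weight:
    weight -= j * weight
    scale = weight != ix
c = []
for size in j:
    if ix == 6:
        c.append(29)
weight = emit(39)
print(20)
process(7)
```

Transformed code:
weight = j
ix = j
for ix in weight:
    weight = weight - j * weight
    scale = weight != ix
c = [29 for size in j if ix == 6]
weight = emit(39)
print(20)
process(7)

weight = emit(39)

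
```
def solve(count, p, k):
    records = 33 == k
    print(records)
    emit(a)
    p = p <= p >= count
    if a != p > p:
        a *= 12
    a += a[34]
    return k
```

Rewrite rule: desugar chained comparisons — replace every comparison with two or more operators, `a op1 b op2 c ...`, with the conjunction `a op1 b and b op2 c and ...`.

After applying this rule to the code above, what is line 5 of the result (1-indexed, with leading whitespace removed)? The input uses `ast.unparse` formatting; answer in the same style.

Transformed code:
def solve(count, p, k):
    records = 33 == k
    print(records)
    emit(a)
    p = p <= p and p >= count
    if a != p and p > p:
        a *= 12
    a += a[34]
    return k

p = p <= p and p >= count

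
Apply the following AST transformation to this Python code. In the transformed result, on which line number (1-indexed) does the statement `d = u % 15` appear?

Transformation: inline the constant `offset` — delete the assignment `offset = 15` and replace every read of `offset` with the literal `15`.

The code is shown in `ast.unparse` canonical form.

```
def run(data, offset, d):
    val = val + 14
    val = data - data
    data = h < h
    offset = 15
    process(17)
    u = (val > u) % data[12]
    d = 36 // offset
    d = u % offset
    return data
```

8

Transformed code:
def run(data, offset, d):
    val = val + 14
    val = data - data
    data = h < h
    process(17)
    u = (val > u) % data[12]
    d = 36 // 15
    d = u % 15
    return data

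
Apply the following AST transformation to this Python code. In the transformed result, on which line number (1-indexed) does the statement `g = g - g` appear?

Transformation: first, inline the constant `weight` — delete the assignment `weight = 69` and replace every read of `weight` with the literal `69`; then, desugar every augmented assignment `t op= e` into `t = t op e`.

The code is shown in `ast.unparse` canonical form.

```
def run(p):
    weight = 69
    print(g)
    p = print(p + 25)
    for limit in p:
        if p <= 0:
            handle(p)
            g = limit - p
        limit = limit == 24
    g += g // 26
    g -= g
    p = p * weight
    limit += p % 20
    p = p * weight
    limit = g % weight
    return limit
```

Transformed code:
def run(p):
    print(g)
    p = print(p + 25)
    for limit in p:
        if p <= 0:
            handle(p)
            g = limit - p
        limit = limit == 24
    g = g + g // 26
    g = g - g
    p = p * 69
    limit = limit + p % 20
    p = p * 69
    limit = g % 69
    return limit

10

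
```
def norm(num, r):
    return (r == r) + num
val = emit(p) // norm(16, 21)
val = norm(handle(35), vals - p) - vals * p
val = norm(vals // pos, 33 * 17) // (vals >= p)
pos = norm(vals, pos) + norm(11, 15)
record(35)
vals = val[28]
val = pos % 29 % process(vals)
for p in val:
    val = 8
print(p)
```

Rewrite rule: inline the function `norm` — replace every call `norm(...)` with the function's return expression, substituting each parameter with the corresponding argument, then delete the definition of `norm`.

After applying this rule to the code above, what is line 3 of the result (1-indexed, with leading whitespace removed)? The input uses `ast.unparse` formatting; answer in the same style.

val = ((33 * 17 == 33 * 17) + vals // pos) // (vals >= p)

Transformed code:
val = emit(p) // ((21 == 21) + 16)
val = (vals - p == vals - p) + handle(35) - vals * p
val = ((33 * 17 == 33 * 17) + vals // pos) // (vals >= p)
pos = (pos == pos) + vals + ((15 == 15) + 11)
record(35)
vals = val[28]
val = pos % 29 % process(vals)
for p in val:
    val = 8
print(p)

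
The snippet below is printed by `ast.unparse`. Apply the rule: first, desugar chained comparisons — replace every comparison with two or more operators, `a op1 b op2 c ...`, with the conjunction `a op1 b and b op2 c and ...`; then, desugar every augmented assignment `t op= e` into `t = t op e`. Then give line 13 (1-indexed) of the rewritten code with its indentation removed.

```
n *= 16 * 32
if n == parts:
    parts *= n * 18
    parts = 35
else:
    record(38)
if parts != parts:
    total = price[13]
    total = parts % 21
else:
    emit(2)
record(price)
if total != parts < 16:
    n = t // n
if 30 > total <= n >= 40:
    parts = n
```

Transformed code:
n = n * (16 * 32)
if n == parts:
    parts = parts * (n * 18)
    parts = 35
else:
    record(38)
if parts != parts:
    total = price[13]
    total = parts % 21
else:
    emit(2)
record(price)
if total != parts and parts < 16:
    n = t // n
if 30 > total and total <= n and (n >= 40):
    parts = n

if total != parts and parts < 16:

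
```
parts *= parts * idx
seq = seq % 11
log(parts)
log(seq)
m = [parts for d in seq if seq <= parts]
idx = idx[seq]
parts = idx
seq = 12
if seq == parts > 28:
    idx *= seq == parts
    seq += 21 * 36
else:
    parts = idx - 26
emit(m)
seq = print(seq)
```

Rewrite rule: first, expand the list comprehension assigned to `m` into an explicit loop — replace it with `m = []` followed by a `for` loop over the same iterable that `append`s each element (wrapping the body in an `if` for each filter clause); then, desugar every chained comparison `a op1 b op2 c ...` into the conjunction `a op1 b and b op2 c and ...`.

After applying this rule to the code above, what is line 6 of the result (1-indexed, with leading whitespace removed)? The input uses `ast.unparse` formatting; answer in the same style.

Transformed code:
parts *= parts * idx
seq = seq % 11
log(parts)
log(seq)
m = []
for d in seq:
    if seq <= parts:
        m.append(parts)
idx = idx[seq]
parts = idx
seq = 12
if seq == parts and parts > 28:
    idx *= seq == parts
    seq += 21 * 36
else:
    parts = idx - 26
emit(m)
seq = print(seq)

for d in seq:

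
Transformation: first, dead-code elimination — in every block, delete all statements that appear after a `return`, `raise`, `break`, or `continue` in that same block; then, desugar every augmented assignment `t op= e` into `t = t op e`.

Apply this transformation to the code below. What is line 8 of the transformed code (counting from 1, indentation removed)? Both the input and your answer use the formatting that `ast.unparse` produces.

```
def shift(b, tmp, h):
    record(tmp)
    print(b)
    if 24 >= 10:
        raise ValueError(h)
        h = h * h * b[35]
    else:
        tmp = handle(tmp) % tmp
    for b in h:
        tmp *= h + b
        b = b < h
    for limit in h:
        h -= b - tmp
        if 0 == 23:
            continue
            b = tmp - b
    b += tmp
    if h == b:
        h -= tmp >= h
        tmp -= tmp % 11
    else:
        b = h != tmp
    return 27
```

Transformed code:
def shift(b, tmp, h):
    record(tmp)
    print(b)
    if 24 >= 10:
        raise ValueError(h)
    else:
        tmp = handle(tmp) % tmp
    for b in h:
        tmp = tmp * (h + b)
        b = b < h
    for limit in h:
        h = h - (b - tmp)
        if 0 == 23:
            continue
    b = b + tmp
    if h == b:
        h = h - (tmp >= h)
        tmp = tmp - tmp % 11
    else:
        b = h != tmp
    return 27

for b in h: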